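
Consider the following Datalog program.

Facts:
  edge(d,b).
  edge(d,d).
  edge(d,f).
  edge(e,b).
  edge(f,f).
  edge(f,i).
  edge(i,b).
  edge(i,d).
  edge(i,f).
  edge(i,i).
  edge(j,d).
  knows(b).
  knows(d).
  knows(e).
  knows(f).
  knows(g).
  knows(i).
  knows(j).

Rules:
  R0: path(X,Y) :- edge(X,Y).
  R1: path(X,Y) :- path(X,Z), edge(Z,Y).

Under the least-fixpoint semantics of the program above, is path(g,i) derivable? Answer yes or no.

no

round 1: derive path(d,b) via R0 from edge(d,b)
round 1: derive path(d,d) via R0 from edge(d,d)
round 1: derive path(d,f) via R0 from edge(d,f)
round 1: derive path(e,b) via R0 from edge(e,b)
round 1: derive path(f,f) via R0 from edge(f,f)
round 1: derive path(f,i) via R0 from edge(f,i)
round 1: derive path(i,b) via R0 from edge(i,b)
round 1: derive path(i,d) via R0 from edge(i,d)
round 1: derive path(i,f) via R0 from edge(i,f)
round 1: derive path(i,i) via R0 from edge(i,i)
round 1: derive path(j,d) via R0 from edge(j,d)
round 2: derive path(d,i) via R1 from path(d,f), edge(f,i)
round 2: derive path(f,b) via R1 from path(f,i), edge(i,b)
round 2: derive path(f,d) via R1 from path(f,i), edge(i,d)
round 2: derive path(j,b) via R1 from path(j,d), edge(d,b)
round 2: derive path(j,f) via R1 from path(j,d), edge(d,f)
round 3: derive path(j,i) via R1 from path(j,f), edge(f,i)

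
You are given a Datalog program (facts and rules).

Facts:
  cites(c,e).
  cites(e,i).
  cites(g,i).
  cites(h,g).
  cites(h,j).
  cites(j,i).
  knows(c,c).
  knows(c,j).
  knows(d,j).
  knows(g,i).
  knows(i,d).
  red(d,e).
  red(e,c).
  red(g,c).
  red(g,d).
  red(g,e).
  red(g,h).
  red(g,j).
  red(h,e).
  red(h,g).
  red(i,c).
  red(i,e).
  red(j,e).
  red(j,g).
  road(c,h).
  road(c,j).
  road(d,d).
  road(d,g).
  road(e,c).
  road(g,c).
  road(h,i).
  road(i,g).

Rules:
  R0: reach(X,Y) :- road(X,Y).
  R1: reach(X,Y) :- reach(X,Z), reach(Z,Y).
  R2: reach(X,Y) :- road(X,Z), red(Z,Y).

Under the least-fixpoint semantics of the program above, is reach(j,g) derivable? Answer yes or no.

round 1: derive reach(c,h) via R0 from road(c,h)
round 1: derive reach(c,j) via R0 from road(c,j)
round 1: derive reach(d,d) via R0 from road(d,d)
round 1: derive reach(d,g) via R0 from road(d,g)
round 1: derive reach(e,c) via R0 from road(e,c)
round 1: derive reach(g,c) via R0 from road(g,c)
round 1: derive reach(h,i) via R0 from road(h,i)
round 1: derive reach(i,g) via R0 from road(i,g)
round 1: derive reach(c,e) via R2 from road(c,h), red(h,e)
round 1: derive reach(c,g) via R2 from road(c,h), red(h,g)
round 1: derive reach(d,c) via R2 from road(d,g), red(g,c)
round 1: derive reach(d,e) via R2 from road(d,d), red(d,e)
round 1: derive reach(d,h) via R2 from road(d,g), red(g,h)
round 1: derive reach(d,j) via R2 from road(d,g), red(g,j)
round 1: derive reach(h,c) via R2 from road(h,i), red(i,c)
round 1: derive reach(h,e) via R2 from road(h,i), red(i,e)
round 1: derive reach(i,c) via R2 from road(i,g), red(g,c)
round 1: derive reach(i,d) via R2 from road(i,g), red(g,d)
round 1: derive reach(i,e) via R2 from road(i,g), red(g,e)
round 1: derive reach(i,h) via R2 from road(i,g), red(g,h)
round 1: derive reach(i,j) via R2 from road(i,g), red(g,j)
round 2: derive reach(c,c) via R1 from reach(c,e), reach(e,c)
round 2: derive reach(c,i) via R1 from reach(c,h), reach(h,i)
round 2: derive reach(d,i) via R1 from reach(d,h), reach(h,i)
round 2: derive reach(e,e) via R1 from reach(e,c), reach(c,e)
round 2: derive reach(e,g) via R1 from reach(e,c), reach(c,g)
round 2: derive reach(e,h) via R1 from reach(e,c), reach(c,h)
round 2: derive reach(e,j) via R1 from reach(e,c), reach(c,j)
round 2: derive reach(g,e) via R1 from reach(g,c), reach(c,e)
round 2: derive reach(g,g) via R1 from reach(g,c), reach(c,g)
round 2: derive reach(g,h) via R1 from reach(g,c), reach(c,h)
round 2: derive reach(g,j) via R1 from reach(g,c), reach(c,j)
round 2: derive reach(h,d) via R1 from reach(h,i), reach(i,d)
round 2: derive reach(h,g) via R1 from reach(h,c), reach(c,g)
round 2: derive reach(h,h) via R1 from reach(h,c), reach(c,h)
round 2: derive reach(h,j) via R1 from reach(h,c), reach(c,j)
round 2: derive reach(i,i) via R1 from reach(i,h), reach(h,i)
round 3: derive reach(c,d) via R1 from reach(c,h), reach(h,d)
round 3: derive reach(e,d) via R1 from reach(e,h), reach(h,d)
round 3: derive reach(e,i) via R1 from reach(e,c), reach(c,i)
round 3: derive reach(g,d) via R1 from reach(g,h), reach(h,d)
round 3: derive reach(g,i) via R1 from reach(g,c), reach(c,i)

no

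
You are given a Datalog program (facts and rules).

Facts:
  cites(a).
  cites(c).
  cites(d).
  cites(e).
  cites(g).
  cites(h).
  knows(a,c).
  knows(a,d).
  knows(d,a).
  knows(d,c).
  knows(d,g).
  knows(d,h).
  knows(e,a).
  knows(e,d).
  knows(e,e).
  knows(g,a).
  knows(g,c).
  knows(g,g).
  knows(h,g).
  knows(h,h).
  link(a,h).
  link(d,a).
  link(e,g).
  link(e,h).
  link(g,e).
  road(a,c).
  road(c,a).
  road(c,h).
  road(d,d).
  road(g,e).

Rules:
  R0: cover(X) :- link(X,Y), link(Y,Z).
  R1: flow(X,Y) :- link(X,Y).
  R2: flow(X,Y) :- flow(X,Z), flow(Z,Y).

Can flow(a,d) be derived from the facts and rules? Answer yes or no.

round 1: derive flow(a,h) via R1 from link(a,h)
round 1: derive flow(d,a) via R1 from link(d,a)
round 1: derive flow(e,g) via R1 from link(e,g)
round 1: derive flow(e,h) via R1 from link(e,h)
round 1: derive flow(g,e) via R1 from link(g,e)
round 2: derive flow(d,h) via R2 from flow(d,a), flow(a,h)
round 2: derive flow(e,e) via R2 from flow(e,g), flow(g,e)
round 2: derive flow(g,g) via R2 from flow(g,e), flow(e,g)
round 2: derive flow(g,h) via R2 from flow(g,e), flow(e,h)

no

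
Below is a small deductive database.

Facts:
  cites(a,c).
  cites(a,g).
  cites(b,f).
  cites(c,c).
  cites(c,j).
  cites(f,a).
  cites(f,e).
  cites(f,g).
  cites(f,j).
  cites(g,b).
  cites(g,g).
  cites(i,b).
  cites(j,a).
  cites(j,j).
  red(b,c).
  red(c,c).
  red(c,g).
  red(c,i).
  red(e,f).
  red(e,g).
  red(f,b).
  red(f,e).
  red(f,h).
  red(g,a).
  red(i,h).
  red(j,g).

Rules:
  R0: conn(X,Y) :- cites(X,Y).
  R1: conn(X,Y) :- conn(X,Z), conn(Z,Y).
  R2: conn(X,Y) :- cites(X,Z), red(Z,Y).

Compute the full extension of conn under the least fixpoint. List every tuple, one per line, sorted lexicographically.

conn(a,a)
conn(a,b)
conn(a,c)
conn(a,e)
conn(a,f)
conn(a,g)
conn(a,h)
conn(a,i)
conn(a,j)
conn(b,a)
conn(b,b)
conn(b,c)
conn(b,e)
conn(b,f)
conn(b,g)
conn(b,h)
conn(b,i)
conn(b,j)
conn(c,a)
conn(c,b)
conn(c,c)
conn(c,e)
conn(c,f)
conn(c,g)
conn(c,h)
conn(c,i)
conn(c,j)
conn(f,a)
conn(f,b)
conn(f,c)
conn(f,e)
conn(f,f)
conn(f,g)
conn(f,h)
conn(f,i)
conn(f,j)
conn(g,a)
conn(g,b)
conn(g,c)
conn(g,e)
conn(g,f)
conn(g,g)
conn(g,h)
conn(g,i)
conn(g,j)
conn(i,a)
conn(i,b)
conn(i,c)
conn(i,e)
conn(i,f)
conn(i,g)
conn(i,h)
conn(i,i)
conn(i,j)
conn(j,a)
conn(j,b)
conn(j,c)
conn(j,e)
conn(j,f)
conn(j,g)
conn(j,h)
conn(j,i)
conn(j,j)

round 1: derive conn(a,c) via R0 from cites(a,c)
round 1: derive conn(a,g) via R0 from cites(a,g)
round 1: derive conn(b,f) via R0 from cites(b,f)
round 1: derive conn(c,c) via R0 from cites(c,c)
round 1: derive conn(c,j) via R0 from cites(c,j)
round 1: derive conn(f,a) via R0 from cites(f,a)
round 1: derive conn(f,e) via R0 from cites(f,e)
round 1: derive conn(f,g) via R0 from cites(f,g)
round 1: derive conn(f,j) via R0 from cites(f,j)
round 1: derive conn(g,b) via R0 from cites(g,b)
round 1: derive conn(g,g) via R0 from cites(g,g)
round 1: derive conn(i,b) via R0 from cites(i,b)
round 1: derive conn(j,a) via R0 from cites(j,a)
round 1: derive conn(j,j) via R0 from cites(j,j)
round 1: derive conn(a,a) via R2 from cites(a,g), red(g,a)
round 1: derive conn(a,i) via R2 from cites(a,c), red(c,i)
round 1: derive conn(b,b) via R2 from cites(b,f), red(f,b)
round 1: derive conn(b,e) via R2 from cites(b,f), red(f,e)
round 1: derive conn(b,h) via R2 from cites(b,f), red(f,h)
round 1: derive conn(c,g) via R2 from cites(c,c), red(c,g)
round 1: derive conn(c,i) via R2 from cites(c,c), red(c,i)
round 1: derive conn(f,f) via R2 from cites(f,e), red(e,f)
round 1: derive conn(g,a) via R2 from cites(g,g), red(g,a)
round 1: derive conn(g,c) via R2 from cites(g,b), red(b,c)
round 1: derive conn(i,c) via R2 from cites(i,b), red(b,c)
round 1: derive conn(j,g) via R2 from cites(j,j), red(j,g)
round 2: derive conn(a,b) via R1 from conn(a,g), conn(g,b)
round 2: derive conn(a,j) via R1 from conn(a,c), conn(c,j)
round 2: derive conn(b,a) via R1 from conn(b,f), conn(f,a)
round 2: derive conn(b,g) via R1 from conn(b,f), conn(f,g)
round 2: derive conn(b,j) via R1 from conn(b,f), conn(f,j)
round 2: derive conn(c,a) via R1 from conn(c,g), conn(g,a)
round 2: derive conn(c,b) via R1 from conn(c,g), conn(g,b)
round 2: derive conn(f,b) via R1 from conn(f,g), conn(g,b)
round 2: derive conn(f,c) via R1 from conn(f,a), conn(a,c)
round 2: derive conn(f,i) via R1 from conn(f,a), conn(a,i)
round 2: derive conn(g,e) via R1 from conn(g,b), conn(b,e)
round 2: derive conn(g,f) via R1 from conn(g,b), conn(b,f)
round 2: derive conn(g,h) via R1 from conn(g,b), conn(b,h)
round 2: derive conn(g,i) via R1 from conn(g,a), conn(a,i)
round 2: derive conn(g,j) via R1 from conn(g,c), conn(c,j)
round 2: derive conn(i,e) via R1 from conn(i,b), conn(b,e)
round 2: derive conn(i,f) via R1 from conn(i,b), conn(b,f)
round 2: derive conn(i,g) via R1 from conn(i,c), conn(c,g)
round 2: derive conn(i,h) via R1 from conn(i,b), conn(b,h)
round 2: derive conn(i,i) via R1 from conn(i,c), conn(c,i)
round 2: derive conn(i,j) via R1 from conn(i,c), conn(c,j)
round 2: derive conn(j,b) via R1 from conn(j,g), conn(g,b)
round 2: derive conn(j,c) via R1 from conn(j,a), conn(a,c)
round 2: derive conn(j,i) via R1 from conn(j,a), conn(a,i)
round 3: derive conn(a,e) via R1 from conn(a,b), conn(b,e)
round 3: derive conn(a,f) via R1 from conn(a,b), conn(b,f)
round 3: derive conn(a,h) via R1 from conn(a,b), conn(b,h)
round 3: derive conn(b,c) via R1 from conn(b,a), conn(a,c)
round 3: derive conn(b,i) via R1 from conn(b,a), conn(a,i)
round 3: derive conn(c,e) via R1 from conn(c,b), conn(b,e)
round 3: derive conn(c,f) via R1 from conn(c,b), conn(b,f)
round 3: derive conn(c,h) via R1 from conn(c,b), conn(b,h)
round 3: derive conn(f,h) via R1 from conn(f,b), conn(b,h)
round 3: derive conn(i,a) via R1 from conn(i,b), conn(b,a)
round 3: derive conn(j,e) via R1 from conn(j,b), conn(b,e)
round 3: derive conn(j,f) via R1 from conn(j,b), conn(b,f)
round 3: derive conn(j,h) via R1 from conn(j,b), conn(b,h)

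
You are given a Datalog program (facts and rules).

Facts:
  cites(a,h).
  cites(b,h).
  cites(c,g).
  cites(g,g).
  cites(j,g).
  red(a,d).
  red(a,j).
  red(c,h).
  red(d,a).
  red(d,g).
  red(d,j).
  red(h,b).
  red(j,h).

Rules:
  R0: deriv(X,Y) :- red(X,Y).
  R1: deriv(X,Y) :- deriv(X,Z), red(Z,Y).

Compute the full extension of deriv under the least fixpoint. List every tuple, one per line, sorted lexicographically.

round 1: derive deriv(a,d) via R0 from red(a,d)
round 1: derive deriv(a,j) via R0 from red(a,j)
round 1: derive deriv(c,h) via R0 from red(c,h)
round 1: derive deriv(d,a) via R0 from red(d,a)
round 1: derive deriv(d,g) via R0 from red(d,g)
round 1: derive deriv(d,j) via R0 from red(d,j)
round 1: derive deriv(h,b) via R0 from red(h,b)
round 1: derive deriv(j,h) via R0 from red(j,h)
round 2: derive deriv(a,a) via R1 from deriv(a,d), red(d,a)
round 2: derive deriv(a,g) via R1 from deriv(a,d), red(d,g)
round 2: derive deriv(a,h) via R1 from deriv(a,j), red(j,h)
round 2: derive deriv(c,b) via R1 from deriv(c,h), red(h,b)
round 2: derive deriv(d,d) via R1 from deriv(d,a), red(a,d)
round 2: derive deriv(d,h) via R1 from deriv(d,j), red(j,h)
round 2: derive deriv(j,b) via R1 from deriv(j,h), red(h,b)
round 3: derive deriv(a,b) via R1 from deriv(a,h), red(h,b)
round 3: derive deriv(d,b) via R1 from deriv(d,h), red(h,b)

deriv(a,a)
deriv(a,b)
deriv(a,d)
deriv(a,g)
deriv(a,h)
deriv(a,j)
deriv(c,b)
deriv(c,h)
deriv(d,a)
deriv(d,b)
deriv(d,d)
deriv(d,g)
deriv(d,h)
deriv(d,j)
deriv(h,b)
deriv(j,b)
deriv(j,h)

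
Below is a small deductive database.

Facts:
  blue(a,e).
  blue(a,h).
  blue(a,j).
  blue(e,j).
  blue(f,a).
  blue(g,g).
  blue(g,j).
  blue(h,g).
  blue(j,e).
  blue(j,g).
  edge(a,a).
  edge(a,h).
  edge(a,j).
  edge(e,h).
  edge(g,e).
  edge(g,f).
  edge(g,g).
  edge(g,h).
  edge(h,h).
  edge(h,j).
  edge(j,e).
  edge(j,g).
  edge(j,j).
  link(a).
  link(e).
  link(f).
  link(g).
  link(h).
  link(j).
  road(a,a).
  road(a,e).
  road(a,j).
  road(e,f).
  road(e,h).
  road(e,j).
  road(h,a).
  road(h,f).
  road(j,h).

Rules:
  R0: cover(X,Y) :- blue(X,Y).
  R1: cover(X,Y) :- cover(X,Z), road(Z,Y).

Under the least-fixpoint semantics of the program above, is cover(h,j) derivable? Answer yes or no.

round 1: derive cover(a,e) via R0 from blue(a,e)
round 1: derive cover(a,h) via R0 from blue(a,h)
round 1: derive cover(a,j) via R0 from blue(a,j)
round 1: derive cover(e,j) via R0 from blue(e,j)
round 1: derive cover(f,a) via R0 from blue(f,a)
round 1: derive cover(g,g) via R0 from blue(g,g)
round 1: derive cover(g,j) via R0 from blue(g,j)
round 1: derive cover(h,g) via R0 from blue(h,g)
round 1: derive cover(j,e) via R0 from blue(j,e)
round 1: derive cover(j,g) via R0 from blue(j,g)
round 2: derive cover(a,a) via R1 from cover(a,h), road(h,a)
round 2: derive cover(a,f) via R1 from cover(a,e), road(e,f)
round 2: derive cover(e,h) via R1 from cover(e,j), road(j,h)
round 2: derive cover(f,e) via R1 from cover(f,a), road(a,e)
round 2: derive cover(f,j) via R1 from cover(f,a), road(a,j)
round 2: derive cover(g,h) via R1 from cover(g,j), road(j,h)
round 2: derive cover(j,f) via R1 from cover(j,e), road(e,f)
round 2: derive cover(j,h) via R1 from cover(j,e), road(e,h)
round 2: derive cover(j,j) via R1 from cover(j,e), road(e,j)
round 3: derive cover(e,a) via R1 from cover(e,h), road(h,a)
round 3: derive cover(e,f) via R1 from cover(e,h), road(h,f)
round 3: derive cover(f,f) via R1 from cover(f,e), road(e,f)
round 3: derive cover(f,h) via R1 from cover(f,e), road(e,h)
round 3: derive cover(g,a) via R1 from cover(g,h), road(h,a)
round 3: derive cover(g,f) via R1 from cover(g,h), road(h,f)
round 3: derive cover(j,a) via R1 from cover(j,h), road(h,a)
round 4: derive cover(e,e) via R1 from cover(e,a), road(a,e)
round 4: derive cover(g,e) via R1 from cover(g,a), road(a,e)

no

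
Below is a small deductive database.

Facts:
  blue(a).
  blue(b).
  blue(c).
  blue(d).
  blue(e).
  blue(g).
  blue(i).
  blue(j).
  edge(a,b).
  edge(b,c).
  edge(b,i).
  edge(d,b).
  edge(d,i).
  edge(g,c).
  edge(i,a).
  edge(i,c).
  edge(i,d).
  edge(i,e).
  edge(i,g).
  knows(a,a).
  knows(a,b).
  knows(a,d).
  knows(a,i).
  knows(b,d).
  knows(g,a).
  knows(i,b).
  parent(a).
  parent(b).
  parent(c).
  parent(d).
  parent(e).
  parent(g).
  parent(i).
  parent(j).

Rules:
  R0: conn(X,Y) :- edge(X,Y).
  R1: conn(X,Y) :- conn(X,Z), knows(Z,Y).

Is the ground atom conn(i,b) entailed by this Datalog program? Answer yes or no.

round 1: derive conn(a,b) via R0 from edge(a,b)
round 1: derive conn(b,c) via R0 from edge(b,c)
round 1: derive conn(b,i) via R0 from edge(b,i)
round 1: derive conn(d,b) via R0 from edge(d,b)
round 1: derive conn(d,i) via R0 from edge(d,i)
round 1: derive conn(g,c) via R0 from edge(g,c)
round 1: derive conn(i,a) via R0 from edge(i,a)
round 1: derive conn(i,c) via R0 from edge(i,c)
round 1: derive conn(i,d) via R0 from edge(i,d)
round 1: derive conn(i,e) via R0 from edge(i,e)
round 1: derive conn(i,g) via R0 from edge(i,g)
round 2: derive conn(a,d) via R1 from conn(a,b), knows(b,d)
round 2: derive conn(b,b) via R1 from conn(b,i), knows(i,b)
round 2: derive conn(d,d) via R1 from conn(d,b), knows(b,d)
round 2: derive conn(i,b) via R1 from conn(i,a), knows(a,b)
round 2: derive conn(i,i) via R1 from conn(i,a), knows(a,i)
round 3: derive conn(b,d) via R1 from conn(b,b), knows(b,d)

yes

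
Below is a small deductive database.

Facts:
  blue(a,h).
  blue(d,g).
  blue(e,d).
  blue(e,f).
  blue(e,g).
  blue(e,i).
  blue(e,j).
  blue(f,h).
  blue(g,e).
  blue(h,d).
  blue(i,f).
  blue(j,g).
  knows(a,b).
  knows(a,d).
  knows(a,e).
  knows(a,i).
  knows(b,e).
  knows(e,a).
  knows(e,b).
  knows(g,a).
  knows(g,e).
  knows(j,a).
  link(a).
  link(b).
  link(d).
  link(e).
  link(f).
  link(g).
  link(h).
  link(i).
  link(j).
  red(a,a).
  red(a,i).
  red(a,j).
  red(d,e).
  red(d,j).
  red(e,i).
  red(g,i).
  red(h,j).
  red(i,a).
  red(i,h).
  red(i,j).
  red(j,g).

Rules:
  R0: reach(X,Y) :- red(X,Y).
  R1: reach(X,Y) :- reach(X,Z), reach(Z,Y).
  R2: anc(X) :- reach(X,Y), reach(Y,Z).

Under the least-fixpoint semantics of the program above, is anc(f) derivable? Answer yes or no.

no

round 1: derive reach(a,a) via R0 from red(a,a)
round 1: derive reach(a,i) via R0 from red(a,i)
round 1: derive reach(a,j) via R0 from red(a,j)
round 1: derive reach(d,e) via R0 from red(d,e)
round 1: derive reach(d,j) via R0 from red(d,j)
round 1: derive reach(e,i) via R0 from red(e,i)
round 1: derive reach(g,i) via R0 from red(g,i)
round 1: derive reach(h,j) via R0 from red(h,j)
round 1: derive reach(i,a) via R0 from red(i,a)
round 1: derive reach(i,h) via R0 from red(i,h)
round 1: derive reach(i,j) via R0 from red(i,j)
round 1: derive reach(j,g) via R0 from red(j,g)
round 2: derive reach(a,g) via R1 from reach(a,j), reach(j,g)
round 2: derive reach(a,h) via R1 from reach(a,i), reach(i,h)
round 2: derive reach(d,g) via R1 from reach(d,j), reach(j,g)
round 2: derive reach(d,i) via R1 from reach(d,e), reach(e,i)
round 2: derive reach(e,a) via R1 from reach(e,i), reach(i,a)
round 2: derive reach(e,h) via R1 from reach(e,i), reach(i,h)
round 2: derive reach(e,j) via R1 from reach(e,i), reach(i,j)
round 2: derive reach(g,a) via R1 from reach(g,i), reach(i,a)
round 2: derive reach(g,h) via R1 from reach(g,i), reach(i,h)
round 2: derive reach(g,j) via R1 from reach(g,i), reach(i,j)
round 2: derive reach(h,g) via R1 from reach(h,j), reach(j,g)
round 2: derive reach(i,g) via R1 from reach(i,j), reach(j,g)
round 2: derive reach(i,i) via R1 from reach(i,a), reach(a,i)
round 2: derive reach(j,i) via R1 from reach(j,g), reach(g,i)
round 2: derive anc(a) via R2 from reach(a,a), reach(a,a)
round 2: derive anc(d) via R2 from reach(d,e), reach(e,i)
round 2: derive anc(e) via R2 from reach(e,i), reach(i,a)
round 2: derive anc(g) via R2 from reach(g,i), reach(i,a)
round 2: derive anc(h) via R2 from reach(h,j), reach(j,g)
round 2: derive anc(i) via R2 from reach(i,a), reach(a,a)
round 2: derive anc(j) via R2 from reach(j,g), reach(g,i)
round 3: derive reach(d,a) via R1 from reach(d,e), reach(e,a)
round 3: derive reach(d,h) via R1 from reach(d,e), reach(e,h)
round 3: derive reach(e,g) via R1 from reach(e,a), reach(a,g)
round 3: derive reach(g,g) via R1 from reach(g,a), reach(a,g)
round 3: derive reach(h,a) via R1 from reach(h,g), reach(g,a)
round 3: derive reach(h,h) via R1 from reach(h,g), reach(g,h)
round 3: derive reach(h,i) via R1 from reach(h,g), reach(g,i)
round 3: derive reach(j,a) via R1 from reach(j,g), reach(g,a)
round 3: derive reach(j,h) via R1 from reach(j,g), reach(g,h)
round 3: derive reach(j,j) via R1 from reach(j,g), reach(g,j)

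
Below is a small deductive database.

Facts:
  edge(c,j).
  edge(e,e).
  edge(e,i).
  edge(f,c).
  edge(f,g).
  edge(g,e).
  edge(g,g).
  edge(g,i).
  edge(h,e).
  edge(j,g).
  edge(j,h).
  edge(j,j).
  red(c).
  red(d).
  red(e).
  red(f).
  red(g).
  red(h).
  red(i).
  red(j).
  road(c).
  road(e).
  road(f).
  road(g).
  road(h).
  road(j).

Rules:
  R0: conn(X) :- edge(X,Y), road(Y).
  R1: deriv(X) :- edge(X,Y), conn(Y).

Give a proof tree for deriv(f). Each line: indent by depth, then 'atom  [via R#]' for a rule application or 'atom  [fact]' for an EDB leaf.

round 1: derive conn(c) via R0 from edge(c,j), road(j)
round 1: derive conn(e) via R0 from edge(e,e), road(e)
round 1: derive conn(f) via R0 from edge(f,c), road(c)
round 1: derive conn(g) via R0 from edge(g,e), road(e)
round 1: derive conn(h) via R0 from edge(h,e), road(e)
round 1: derive conn(j) via R0 from edge(j,g), road(g)
round 2: derive deriv(c) via R1 from edge(c,j), conn(j)
round 2: derive deriv(e) via R1 from edge(e,e), conn(e)
round 2: derive deriv(f) via R1 from edge(f,c), conn(c)
round 2: derive deriv(g) via R1 from edge(g,e), conn(e)
round 2: derive deriv(h) via R1 from edge(h,e), conn(e)
round 2: derive deriv(j) via R1 from edge(j,g), conn(g)

deriv(f)  [via R1]
  edge(f,c)  [fact]
  conn(c)  [via R0]
    edge(c,j)  [fact]
    road(j)  [fact]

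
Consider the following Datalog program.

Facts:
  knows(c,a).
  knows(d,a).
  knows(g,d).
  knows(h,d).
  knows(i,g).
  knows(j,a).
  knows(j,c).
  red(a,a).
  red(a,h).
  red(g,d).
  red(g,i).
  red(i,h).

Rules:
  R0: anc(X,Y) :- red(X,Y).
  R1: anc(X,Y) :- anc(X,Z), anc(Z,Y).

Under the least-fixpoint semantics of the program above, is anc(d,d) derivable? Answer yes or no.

round 1: derive anc(a,a) via R0 from red(a,a)
round 1: derive anc(a,h) via R0 from red(a,h)
round 1: derive anc(g,d) via R0 from red(g,d)
round 1: derive anc(g,i) via R0 from red(g,i)
round 1: derive anc(i,h) via R0 from red(i,h)
round 2: derive anc(g,h) via R1 from anc(g,i), anc(i,h)

no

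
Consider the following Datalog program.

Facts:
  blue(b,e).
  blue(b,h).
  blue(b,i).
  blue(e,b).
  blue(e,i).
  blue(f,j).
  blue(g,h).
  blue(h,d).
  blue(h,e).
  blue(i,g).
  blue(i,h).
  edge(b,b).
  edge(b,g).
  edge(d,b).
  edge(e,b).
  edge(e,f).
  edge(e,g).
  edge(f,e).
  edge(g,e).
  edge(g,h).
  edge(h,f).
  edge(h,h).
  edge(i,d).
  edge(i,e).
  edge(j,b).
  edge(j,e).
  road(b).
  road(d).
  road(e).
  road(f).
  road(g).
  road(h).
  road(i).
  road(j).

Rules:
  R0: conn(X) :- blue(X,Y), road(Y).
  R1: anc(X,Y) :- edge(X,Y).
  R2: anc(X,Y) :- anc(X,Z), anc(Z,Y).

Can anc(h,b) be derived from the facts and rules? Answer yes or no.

round 1: derive anc(b,b) via R1 from edge(b,b)
round 1: derive anc(b,g) via R1 from edge(b,g)
round 1: derive anc(d,b) via R1 from edge(d,b)
round 1: derive anc(e,b) via R1 from edge(e,b)
round 1: derive anc(e,f) via R1 from edge(e,f)
round 1: derive anc(e,g) via R1 from edge(e,g)
round 1: derive anc(f,e) via R1 from edge(f,e)
round 1: derive anc(g,e) via R1 from edge(g,e)
round 1: derive anc(g,h) via R1 from edge(g,h)
round 1: derive anc(h,f) via R1 from edge(h,f)
round 1: derive anc(h,h) via R1 from edge(h,h)
round 1: derive anc(i,d) via R1 from edge(i,d)
round 1: derive anc(i,e) via R1 from edge(i,e)
round 1: derive anc(j,b) via R1 from edge(j,b)
round 1: derive anc(j,e) via R1 from edge(j,e)
round 2: derive anc(b,e) via R2 from anc(b,g), anc(g,e)
round 2: derive anc(b,h) via R2 from anc(b,g), anc(g,h)
round 2: derive anc(d,g) via R2 from anc(d,b), anc(b,g)
round 2: derive anc(e,e) via R2 from anc(e,f), anc(f,e)
round 2: derive anc(e,h) via R2 from anc(e,g), anc(g,h)
round 2: derive anc(f,b) via R2 from anc(f,e), anc(e,b)
round 2: derive anc(f,f) via R2 from anc(f,e), anc(e,f)
round 2: derive anc(f,g) via R2 from anc(f,e), anc(e,g)
round 2: derive anc(g,b) via R2 from anc(g,e), anc(e,b)
round 2: derive anc(g,f) via R2 from anc(g,e), anc(e,f)
round 2: derive anc(g,g) via R2 from anc(g,e), anc(e,g)
round 2: derive anc(h,e) via R2 from anc(h,f), anc(f,e)
round 2: derive anc(i,b) via R2 from anc(i,d), anc(d,b)
round 2: derive anc(i,f) via R2 from anc(i,e), anc(e,f)
round 2: derive anc(i,g) via R2 from anc(i,e), anc(e,g)
round 2: derive anc(j,f) via R2 from anc(j,e), anc(e,f)
round 2: derive anc(j,g) via R2 from anc(j,b), anc(b,g)
round 3: derive anc(b,f) via R2 from anc(b,e), anc(e,f)
round 3: derive anc(d,e) via R2 from anc(d,b), anc(b,e)
round 3: derive anc(d,f) via R2 from anc(d,g), anc(g,f)
round 3: derive anc(d,h) via R2 from anc(d,b), anc(b,h)
round 3: derive anc(f,h) via R2 from anc(f,b), anc(b,h)
round 3: derive anc(h,b) via R2 from anc(h,e), anc(e,b)
round 3: derive anc(h,g) via R2 from anc(h,e), anc(e,g)
round 3: derive anc(i,h) via R2 from anc(i,b), anc(b,h)
round 3: derive anc(j,h) via R2 from anc(j,b), anc(b,h)

yes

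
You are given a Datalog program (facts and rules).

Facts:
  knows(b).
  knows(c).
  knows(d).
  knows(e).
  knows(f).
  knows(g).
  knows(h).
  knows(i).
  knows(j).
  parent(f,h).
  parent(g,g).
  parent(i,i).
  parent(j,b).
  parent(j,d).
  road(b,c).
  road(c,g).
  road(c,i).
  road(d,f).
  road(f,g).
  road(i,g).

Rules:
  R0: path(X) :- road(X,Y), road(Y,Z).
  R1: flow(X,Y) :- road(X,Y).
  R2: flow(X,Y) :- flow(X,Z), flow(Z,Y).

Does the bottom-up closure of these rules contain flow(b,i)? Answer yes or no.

yes

round 1: derive flow(b,c) via R1 from road(b,c)
round 1: derive flow(c,g) via R1 from road(c,g)
round 1: derive flow(c,i) via R1 from road(c,i)
round 1: derive flow(d,f) via R1 from road(d,f)
round 1: derive flow(f,g) via R1 from road(f,g)
round 1: derive flow(i,g) via R1 from road(i,g)
round 2: derive flow(b,g) via R2 from flow(b,c), flow(c,g)
round 2: derive flow(b,i) via R2 from flow(b,c), flow(c,i)
round 2: derive flow(d,g) via R2 from flow(d,f), flow(f,g)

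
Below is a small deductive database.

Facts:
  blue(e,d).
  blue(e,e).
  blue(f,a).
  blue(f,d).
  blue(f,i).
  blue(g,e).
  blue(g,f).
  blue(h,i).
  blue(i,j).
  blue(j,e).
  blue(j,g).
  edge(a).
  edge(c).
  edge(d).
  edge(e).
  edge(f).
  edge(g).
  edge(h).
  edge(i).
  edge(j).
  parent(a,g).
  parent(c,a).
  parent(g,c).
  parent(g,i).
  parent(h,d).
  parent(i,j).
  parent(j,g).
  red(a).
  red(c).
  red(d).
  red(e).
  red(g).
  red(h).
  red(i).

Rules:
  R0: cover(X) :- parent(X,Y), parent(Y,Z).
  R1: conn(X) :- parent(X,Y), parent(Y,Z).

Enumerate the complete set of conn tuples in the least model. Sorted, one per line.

round 1: derive conn(a) via R1 from parent(a,g), parent(g,c)
round 1: derive conn(c) via R1 from parent(c,a), parent(a,g)
round 1: derive conn(g) via R1 from parent(g,c), parent(c,a)
round 1: derive conn(i) via R1 from parent(i,j), parent(j,g)
round 1: derive conn(j) via R1 from parent(j,g), parent(g,c)

conn(a)
conn(c)
conn(g)
conn(i)
conn(j)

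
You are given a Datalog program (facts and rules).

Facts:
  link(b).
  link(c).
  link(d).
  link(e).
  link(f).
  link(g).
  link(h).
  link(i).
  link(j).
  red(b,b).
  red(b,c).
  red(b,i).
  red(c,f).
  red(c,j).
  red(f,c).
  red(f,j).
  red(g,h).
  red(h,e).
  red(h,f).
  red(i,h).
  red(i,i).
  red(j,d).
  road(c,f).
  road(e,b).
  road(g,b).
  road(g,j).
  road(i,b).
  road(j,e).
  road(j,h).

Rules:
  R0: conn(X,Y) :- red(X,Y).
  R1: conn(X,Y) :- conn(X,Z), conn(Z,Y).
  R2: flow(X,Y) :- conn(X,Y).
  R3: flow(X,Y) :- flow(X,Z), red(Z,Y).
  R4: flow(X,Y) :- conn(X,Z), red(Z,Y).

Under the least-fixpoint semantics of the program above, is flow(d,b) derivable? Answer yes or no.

no

round 1: derive conn(b,b) via R0 from red(b,b)
round 1: derive conn(b,c) via R0 from red(b,c)
round 1: derive conn(b,i) via R0 from red(b,i)
round 1: derive conn(c,f) via R0 from red(c,f)
round 1: derive conn(c,j) via R0 from red(c,j)
round 1: derive conn(f,c) via R0 from red(f,c)
round 1: derive conn(f,j) via R0 from red(f,j)
round 1: derive conn(g,h) via R0 from red(g,h)
round 1: derive conn(h,e) via R0 from red(h,e)
round 1: derive conn(h,f) via R0 from red(h,f)
round 1: derive conn(i,h) via R0 from red(i,h)
round 1: derive conn(i,i) via R0 from red(i,i)
round 1: derive conn(j,d) via R0 from red(j,d)
round 2: derive conn(b,f) via R1 from conn(b,c), conn(c,f)
round 2: derive conn(b,h) via R1 from conn(b,i), conn(i,h)
round 2: derive conn(b,j) via R1 from conn(b,c), conn(c,j)
round 2: derive conn(c,c) via R1 from conn(c,f), conn(f,c)
round 2: derive conn(c,d) via R1 from conn(c,j), conn(j,d)
round 2: derive conn(f,d) via R1 from conn(f,j), conn(j,d)
round 2: derive conn(f,f) via R1 from conn(f,c), conn(c,f)
round 2: derive conn(g,e) via R1 from conn(g,h), conn(h,e)
round 2: derive conn(g,f) via R1 from conn(g,h), conn(h,f)
round 2: derive conn(h,c) via R1 from conn(h,f), conn(f,c)
round 2: derive conn(h,j) via R1 from conn(h,f), conn(f,j)
round 2: derive conn(i,e) via R1 from conn(i,h), conn(h,e)
round 2: derive conn(i,f) via R1 from conn(i,h), conn(h,f)
round 2: derive flow(b,b) via R2 from conn(b,b)
round 2: derive flow(b,c) via R2 from conn(b,c)
round 2: derive flow(b,i) via R2 from conn(b,i)
round 2: derive flow(c,f) via R2 from conn(c,f)
round 2: derive flow(c,j) via R2 from conn(c,j)
round 2: derive flow(f,c) via R2 from conn(f,c)
round 2: derive flow(f,j) via R2 from conn(f,j)
round 2: derive flow(g,h) via R2 from conn(g,h)
round 2: derive flow(h,e) via R2 from conn(h,e)
round 2: derive flow(h,f) via R2 from conn(h,f)
round 2: derive flow(i,h) via R2 from conn(i,h)
round 2: derive flow(i,i) via R2 from conn(i,i)
round 2: derive flow(j,d) via R2 from conn(j,d)
round 2: derive flow(b,f) via R4 from conn(b,c), red(c,f)
round 2: derive flow(b,h) via R4 from conn(b,i), red(i,h)
round 2: derive flow(b,j) via R4 from conn(b,c), red(c,j)
round 2: derive flow(c,c) via R4 from conn(c,f), red(f,c)
round 2: derive flow(c,d) via R4 from conn(c,j), red(j,d)
round 2: derive flow(f,d) via R4 from conn(f,j), red(j,d)
round 2: derive flow(f,f) via R4 from conn(f,c), red(c,f)
round 2: derive flow(g,e) via R4 from conn(g,h), red(h,e)
round 2: derive flow(g,f) via R4 from conn(g,h), red(h,f)
round 2: derive flow(h,c) via R4 from conn(h,f), red(f,c)
round 2: derive flow(h,j) via R4 from conn(h,f), red(f,j)
round 2: derive flow(i,e) via R4 from conn(i,h), red(h,e)
round 2: derive flow(i,f) via R4 from conn(i,h), red(h,f)
round 3: derive conn(b,d) via R1 from conn(b,c), conn(c,d)
round 3: derive conn(b,e) via R1 from conn(b,h), conn(h,e)
round 3: derive conn(g,c) via R1 from conn(g,f), conn(f,c)
round 3: derive conn(g,d) via R1 from conn(g,f), conn(f,d)
round 3: derive conn(g,j) via R1 from conn(g,f), conn(f,j)
round 3: derive conn(h,d) via R1 from conn(h,c), conn(c,d)
round 3: derive conn(i,c) via R1 from conn(i,f), conn(f,c)
round 3: derive conn(i,d) via R1 from conn(i,f), conn(f,d)
round 3: derive conn(i,j) via R1 from conn(i,f), conn(f,j)
round 3: derive flow(b,d) via R3 from flow(b,j), red(j,d)
round 3: derive flow(b,e) via R3 from flow(b,h), red(h,e)
round 3: derive flow(g,c) via R3 from flow(g,f), red(f,c)
round 3: derive flow(g,j) via R3 from flow(g,f), red(f,j)
round 3: derive flow(h,d) via R3 from flow(h,j), red(j,d)
round 3: derive flow(i,c) via R3 from flow(i,f), red(f,c)
round 3: derive flow(i,j) via R3 from flow(i,f), red(f,j)
round 4: derive flow(g,d) via R2 from conn(g,d)
round 4: derive flow(i,d) via R2 from conn(i,d)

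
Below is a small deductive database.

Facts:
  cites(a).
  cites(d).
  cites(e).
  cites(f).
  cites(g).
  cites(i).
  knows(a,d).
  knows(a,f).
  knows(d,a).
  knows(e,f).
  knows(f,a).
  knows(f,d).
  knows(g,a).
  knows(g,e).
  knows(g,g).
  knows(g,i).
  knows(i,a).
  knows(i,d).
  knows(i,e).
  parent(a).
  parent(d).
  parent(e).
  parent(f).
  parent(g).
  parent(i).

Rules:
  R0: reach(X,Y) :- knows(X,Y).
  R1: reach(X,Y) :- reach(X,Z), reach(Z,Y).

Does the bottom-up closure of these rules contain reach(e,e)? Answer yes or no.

no

round 1: derive reach(a,d) via R0 from knows(a,d)
round 1: derive reach(a,f) via R0 from knows(a,f)
round 1: derive reach(d,a) via R0 from knows(d,a)
round 1: derive reach(e,f) via R0 from knows(e,f)
round 1: derive reach(f,a) via R0 from knows(f,a)
round 1: derive reach(f,d) via R0 from knows(f,d)
round 1: derive reach(g,a) via R0 from knows(g,a)
round 1: derive reach(g,e) via R0 from knows(g,e)
round 1: derive reach(g,g) via R0 from knows(g,g)
round 1: derive reach(g,i) via R0 from knows(g,i)
round 1: derive reach(i,a) via R0 from knows(i,a)
round 1: derive reach(i,d) via R0 from knows(i,d)
round 1: derive reach(i,e) via R0 from knows(i,e)
round 2: derive reach(a,a) via R1 from reach(a,d), reach(d,a)
round 2: derive reach(d,d) via R1 from reach(d,a), reach(a,d)
round 2: derive reach(d,f) via R1 from reach(d,a), reach(a,f)
round 2: derive reach(e,a) via R1 from reach(e,f), reach(f,a)
round 2: derive reach(e,d) via R1 from reach(e,f), reach(f,d)
round 2: derive reach(f,f) via R1 from reach(f,a), reach(a,f)
round 2: derive reach(g,d) via R1 from reach(g,a), reach(a,d)
round 2: derive reach(g,f) via R1 from reach(g,a), reach(a,f)
round 2: derive reach(i,f) via R1 from reach(i,a), reach(a,f)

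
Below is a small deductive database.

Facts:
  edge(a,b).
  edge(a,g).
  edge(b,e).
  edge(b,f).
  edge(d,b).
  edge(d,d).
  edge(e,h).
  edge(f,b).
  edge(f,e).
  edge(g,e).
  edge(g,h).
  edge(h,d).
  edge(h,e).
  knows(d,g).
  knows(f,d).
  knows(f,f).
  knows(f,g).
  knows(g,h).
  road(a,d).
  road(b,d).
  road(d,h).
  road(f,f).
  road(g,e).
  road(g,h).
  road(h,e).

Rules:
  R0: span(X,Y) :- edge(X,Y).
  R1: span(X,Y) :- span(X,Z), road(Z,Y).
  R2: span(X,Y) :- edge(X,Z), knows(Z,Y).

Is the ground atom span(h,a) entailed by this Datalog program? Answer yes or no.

no

round 1: derive span(a,b) via R0 from edge(a,b)
round 1: derive span(a,g) via R0 from edge(a,g)
round 1: derive span(b,e) via R0 from edge(b,e)
round 1: derive span(b,f) via R0 from edge(b,f)
round 1: derive span(d,b) via R0 from edge(d,b)
round 1: derive span(d,d) via R0 from edge(d,d)
round 1: derive span(e,h) via R0 from edge(e,h)
round 1: derive span(f,b) via R0 from edge(f,b)
round 1: derive span(f,e) via R0 from edge(f,e)
round 1: derive span(g,e) via R0 from edge(g,e)
round 1: derive span(g,h) via R0 from edge(g,h)
round 1: derive span(h,d) via R0 from edge(h,d)
round 1: derive span(h,e) via R0 from edge(h,e)
round 1: derive span(a,h) via R2 from edge(a,g), knows(g,h)
round 1: derive span(b,d) via R2 from edge(b,f), knows(f,d)
round 1: derive span(b,g) via R2 from edge(b,f), knows(f,g)
round 1: derive span(d,g) via R2 from edge(d,d), knows(d,g)
round 1: derive span(h,g) via R2 from edge(h,d), knows(d,g)
round 2: derive span(a,d) via R1 from span(a,b), road(b,d)
round 2: derive span(a,e) via R1 from span(a,g), road(g,e)
round 2: derive span(b,h) via R1 from span(b,d), road(d,h)
round 2: derive span(d,e) via R1 from span(d,g), road(g,e)
round 2: derive span(d,h) via R1 from span(d,d), road(d,h)
round 2: derive span(e,e) via R1 from span(e,h), road(h,e)
round 2: derive span(f,d) via R1 from span(f,b), road(b,d)
round 2: derive span(h,h) via R1 from span(h,d), road(d,h)
round 3: derive span(f,h) via R1 from span(f,d), road(d,h)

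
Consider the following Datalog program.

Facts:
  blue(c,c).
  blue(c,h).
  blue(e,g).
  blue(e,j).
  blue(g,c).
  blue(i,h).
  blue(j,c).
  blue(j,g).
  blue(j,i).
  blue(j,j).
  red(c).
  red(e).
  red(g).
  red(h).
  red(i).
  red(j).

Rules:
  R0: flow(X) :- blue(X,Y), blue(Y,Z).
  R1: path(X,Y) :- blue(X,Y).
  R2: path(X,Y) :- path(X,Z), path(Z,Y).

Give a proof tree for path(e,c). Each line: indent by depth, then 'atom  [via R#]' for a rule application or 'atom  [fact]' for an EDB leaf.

path(e,c)  [via R2]
  path(e,g)  [via R1]
    blue(e,g)  [fact]
  path(g,c)  [via R1]
    blue(g,c)  [fact]

round 1: derive path(c,c) via R1 from blue(c,c)
round 1: derive path(c,h) via R1 from blue(c,h)
round 1: derive path(e,g) via R1 from blue(e,g)
round 1: derive path(e,j) via R1 from blue(e,j)
round 1: derive path(g,c) via R1 from blue(g,c)
round 1: derive path(i,h) via R1 from blue(i,h)
round 1: derive path(j,c) via R1 from blue(j,c)
round 1: derive path(j,g) via R1 from blue(j,g)
round 1: derive path(j,i) via R1 from blue(j,i)
round 1: derive path(j,j) via R1 from blue(j,j)
round 2: derive path(e,c) via R2 from path(e,g), path(g,c)
round 2: derive path(e,i) via R2 from path(e,j), path(j,i)
round 2: derive path(g,h) via R2 from path(g,c), path(c,h)
round 2: derive path(j,h) via R2 from path(j,c), path(c,h)
round 3: derive path(e,h) via R2 from path(e,c), path(c,h)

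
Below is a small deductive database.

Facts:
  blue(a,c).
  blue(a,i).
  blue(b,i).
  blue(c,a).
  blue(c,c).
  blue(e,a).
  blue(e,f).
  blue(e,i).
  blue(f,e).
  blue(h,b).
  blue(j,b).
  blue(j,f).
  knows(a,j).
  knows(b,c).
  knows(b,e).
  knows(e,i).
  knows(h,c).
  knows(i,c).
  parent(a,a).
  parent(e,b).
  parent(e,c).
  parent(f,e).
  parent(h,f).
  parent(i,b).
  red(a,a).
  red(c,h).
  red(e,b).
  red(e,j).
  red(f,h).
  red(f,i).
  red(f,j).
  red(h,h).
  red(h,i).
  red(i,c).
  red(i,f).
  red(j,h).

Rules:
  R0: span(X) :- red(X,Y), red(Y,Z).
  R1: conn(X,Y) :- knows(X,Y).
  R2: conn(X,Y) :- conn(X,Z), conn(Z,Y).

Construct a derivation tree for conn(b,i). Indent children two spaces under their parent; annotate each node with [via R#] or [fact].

round 1: derive conn(a,j) via R1 from knows(a,j)
round 1: derive conn(b,c) via R1 from knows(b,c)
round 1: derive conn(b,e) via R1 from knows(b,e)
round 1: derive conn(e,i) via R1 from knows(e,i)
round 1: derive conn(h,c) via R1 from knows(h,c)
round 1: derive conn(i,c) via R1 from knows(i,c)
round 2: derive conn(b,i) via R2 from conn(b,e), conn(e,i)
round 2: derive conn(e,c) via R2 from conn(e,i), conn(i,c)

conn(b,i)  [via R2]
  conn(b,e)  [via R1]
    knows(b,e)  [fact]
  conn(e,i)  [via R1]
    knows(e,i)  [fact]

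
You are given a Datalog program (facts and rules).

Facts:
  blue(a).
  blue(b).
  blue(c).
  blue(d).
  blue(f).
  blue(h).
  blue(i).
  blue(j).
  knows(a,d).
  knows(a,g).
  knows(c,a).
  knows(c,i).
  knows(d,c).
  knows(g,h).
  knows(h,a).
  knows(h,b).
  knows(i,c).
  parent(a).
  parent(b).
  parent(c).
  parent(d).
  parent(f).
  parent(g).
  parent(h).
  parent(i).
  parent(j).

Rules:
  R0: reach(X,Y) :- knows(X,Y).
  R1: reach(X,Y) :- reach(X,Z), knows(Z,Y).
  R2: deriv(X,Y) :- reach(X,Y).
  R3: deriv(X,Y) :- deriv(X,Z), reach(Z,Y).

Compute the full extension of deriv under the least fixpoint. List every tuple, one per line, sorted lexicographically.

round 1: derive reach(a,d) via R0 from knows(a,d)
round 1: derive reach(a,g) via R0 from knows(a,g)
round 1: derive reach(c,a) via R0 from knows(c,a)
round 1: derive reach(c,i) via R0 from knows(c,i)
round 1: derive reach(d,c) via R0 from knows(d,c)
round 1: derive reach(g,h) via R0 from knows(g,h)
round 1: derive reach(h,a) via R0 from knows(h,a)
round 1: derive reach(h,b) via R0 from knows(h,b)
round 1: derive reach(i,c) via R0 from knows(i,c)
round 2: derive reach(a,c) via R1 from reach(a,d), knows(d,c)
round 2: derive reach(a,h) via R1 from reach(a,g), knows(g,h)
round 2: derive reach(c,c) via R1 from reach(c,i), knows(i,c)
round 2: derive reach(c,d) via R1 from reach(c,a), knows(a,d)
round 2: derive reach(c,g) via R1 from reach(c,a), knows(a,g)
round 2: derive reach(d,a) via R1 from reach(d,c), knows(c,a)
round 2: derive reach(d,i) via R1 from reach(d,c), knows(c,i)
round 2: derive reach(g,a) via R1 from reach(g,h), knows(h,a)
round 2: derive reach(g,b) via R1 from reach(g,h), knows(h,b)
round 2: derive reach(h,d) via R1 from reach(h,a), knows(a,d)
round 2: derive reach(h,g) via R1 from reach(h,a), knows(a,g)
round 2: derive reach(i,a) via R1 from reach(i,c), knows(c,a)
round 2: derive reach(i,i) via R1 from reach(i,c), knows(c,i)
round 2: derive deriv(a,d) via R2 from reach(a,d)
round 2: derive deriv(a,g) via R2 from reach(a,g)
round 2: derive deriv(c,a) via R2 from reach(c,a)
round 2: derive deriv(c,i) via R2 from reach(c,i)
round 2: derive deriv(d,c) via R2 from reach(d,c)
round 2: derive deriv(g,h) via R2 from reach(g,h)
round 2: derive deriv(h,a) via R2 from reach(h,a)
round 2: derive deriv(h,b) via R2 from reach(h,b)
round 2: derive deriv(i,c) via R2 from reach(i,c)
round 3: derive reach(a,a) via R1 from reach(a,c), knows(c,a)
round 3: derive reach(a,b) via R1 from reach(a,h), knows(h,b)
round 3: derive reach(a,i) via R1 from reach(a,c), knows(c,i)
round 3: derive reach(c,h) via R1 from reach(c,g), knows(g,h)
round 3: derive reach(d,d) via R1 from reach(d,a), knows(a,d)
round 3: derive reach(d,g) via R1 from reach(d,a), knows(a,g)
round 3: derive reach(g,d) via R1 from reach(g,a), knows(a,d)
round 3: derive reach(g,g) via R1 from reach(g,a), knows(a,g)
round 3: derive reach(h,c) via R1 from reach(h,d), knows(d,c)
round 3: derive reach(h,h) via R1 from reach(h,g), knows(g,h)
round 3: derive reach(i,d) via R1 from reach(i,a), knows(a,d)
round 3: derive reach(i,g) via R1 from reach(i,a), knows(a,g)
round 3: derive deriv(a,c) via R2 from reach(a,c)
round 3: derive deriv(a,h) via R2 from reach(a,h)
round 3: derive deriv(c,c) via R2 from reach(c,c)
round 3: derive deriv(c,d) via R2 from reach(c,d)
round 3: derive deriv(c,g) via R2 from reach(c,g)
round 3: derive deriv(d,a) via R2 from reach(d,a)
round 3: derive deriv(d,i) via R2 from reach(d,i)
round 3: derive deriv(g,a) via R2 from reach(g,a)
round 3: derive deriv(g,b) via R2 from reach(g,b)
round 3: derive deriv(h,d) via R2 from reach(h,d)
round 3: derive deriv(h,g) via R2 from reach(h,g)
round 3: derive deriv(i,a) via R2 from reach(i,a)
round 3: derive deriv(i,i) via R2 from reach(i,i)
round 3: derive deriv(a,a) via R3 from deriv(a,d), reach(d,a)
round 3: derive deriv(a,b) via R3 from deriv(a,g), reach(g,b)
round 3: derive deriv(a,i) via R3 from deriv(a,d), reach(d,i)
round 3: derive deriv(c,h) via R3 from deriv(c,a), reach(a,h)
round 3: derive deriv(d,d) via R3 from deriv(d,c), reach(c,d)
round 3: derive deriv(d,g) via R3 from deriv(d,c), reach(c,g)
round 3: derive deriv(g,d) via R3 from deriv(g,h), reach(h,d)
round 3: derive deriv(g,g) via R3 from deriv(g,h), reach(h,g)
round 3: derive deriv(h,c) via R3 from deriv(h,a), reach(a,c)
round 3: derive deriv(h,h) via R3 from deriv(h,a), reach(a,h)
round 3: derive deriv(i,d) via R3 from deriv(i,c), reach(c,d)
round 3: derive deriv(i,g) via R3 from deriv(i,c), reach(c,g)
round 4: derive reach(c,b) via R1 from reach(c,h), knows(h,b)
round 4: derive reach(d,h) via R1 from reach(d,g), knows(g,h)
round 4: derive reach(g,c) via R1 from reach(g,d), knows(d,c)
round 4: derive reach(h,i) via R1 from reach(h,c), knows(c,i)
round 4: derive reach(i,h) via R1 from reach(i,g), knows(g,h)
round 4: derive deriv(c,b) via R3 from deriv(c,a), reach(a,b)
round 4: derive deriv(d,b) via R3 from deriv(d,a), reach(a,b)
round 4: derive deriv(d,h) via R3 from deriv(d,a), reach(a,h)
round 4: derive deriv(g,c) via R3 from deriv(g,a), reach(a,c)
round 4: derive deriv(g,i) via R3 from deriv(g,a), reach(a,i)
round 4: derive deriv(h,i) via R3 from deriv(h,a), reach(a,i)
round 4: derive deriv(i,b) via R3 from deriv(i,a), reach(a,b)
round 4: derive deriv(i,h) via R3 from deriv(i,a), reach(a,h)
round 5: derive reach(d,b) via R1 from reach(d,h), knows(h,b)
round 5: derive reach(g,i) via R1 from reach(g,c), knows(c,i)
round 5: derive reach(i,b) via R1 from reach(i,h), knows(h,b)

deriv(a,a)
deriv(a,b)
deriv(a,c)
deriv(a,d)
deriv(a,g)
deriv(a,h)
deriv(a,i)
deriv(c,a)
deriv(c,b)
deriv(c,c)
deriv(c,d)
deriv(c,g)
deriv(c,h)
deriv(c,i)
deriv(d,a)
deriv(d,b)
deriv(d,c)
deriv(d,d)
deriv(d,g)
deriv(d,h)
deriv(d,i)
deriv(g,a)
deriv(g,b)
deriv(g,c)
deriv(g,d)
deriv(g,g)
deriv(g,h)
deriv(g,i)
deriv(h,a)
deriv(h,b)
deriv(h,c)
deriv(h,d)
deriv(h,g)
deriv(h,h)
deriv(h,i)
deriv(i,a)
deriv(i,b)
deriv(i,c)
deriv(i,d)
deriv(i,g)
deriv(i,h)
deriv(i,i)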